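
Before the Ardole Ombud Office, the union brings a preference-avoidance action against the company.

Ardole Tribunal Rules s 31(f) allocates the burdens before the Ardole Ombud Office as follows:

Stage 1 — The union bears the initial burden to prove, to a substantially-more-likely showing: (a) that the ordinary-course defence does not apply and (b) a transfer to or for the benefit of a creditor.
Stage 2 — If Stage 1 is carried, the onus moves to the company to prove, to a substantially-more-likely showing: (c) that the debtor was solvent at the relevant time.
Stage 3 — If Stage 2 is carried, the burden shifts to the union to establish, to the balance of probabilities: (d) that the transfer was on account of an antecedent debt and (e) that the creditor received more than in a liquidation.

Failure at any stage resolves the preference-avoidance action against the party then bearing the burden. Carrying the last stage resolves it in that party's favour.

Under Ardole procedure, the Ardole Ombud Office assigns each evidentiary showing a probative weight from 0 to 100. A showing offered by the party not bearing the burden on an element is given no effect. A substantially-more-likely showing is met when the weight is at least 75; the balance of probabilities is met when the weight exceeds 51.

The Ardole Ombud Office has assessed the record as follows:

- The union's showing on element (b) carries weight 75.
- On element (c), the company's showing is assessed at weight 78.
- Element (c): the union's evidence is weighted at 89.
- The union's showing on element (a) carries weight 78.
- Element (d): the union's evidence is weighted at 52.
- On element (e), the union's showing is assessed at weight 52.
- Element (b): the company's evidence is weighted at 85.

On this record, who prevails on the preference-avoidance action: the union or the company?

union

Stage 1 (union, a substantially-more-likely showing, weight is at least 75): (a) 78 ≥ 75 — meets; (b) 75 (company's 85 disregarded) ≥ 75 — meets.
  The union carries Stage 1; the company now bears the burden.
Stage 2 (company, a substantially-more-likely showing, weight is at least 75): (c) 78 (union's 89 disregarded) ≥ 75 — meets.
  Stage 2 is satisfied; the onus moves to the union.
Stage 3 (union, the balance of probabilities, weight exceeds 51): (d) 52 > 51 — meets; (e) 52 > 51 — meets.
  Stage 3 carried; the final stage is satisfied.
All stages carried — the union prevails.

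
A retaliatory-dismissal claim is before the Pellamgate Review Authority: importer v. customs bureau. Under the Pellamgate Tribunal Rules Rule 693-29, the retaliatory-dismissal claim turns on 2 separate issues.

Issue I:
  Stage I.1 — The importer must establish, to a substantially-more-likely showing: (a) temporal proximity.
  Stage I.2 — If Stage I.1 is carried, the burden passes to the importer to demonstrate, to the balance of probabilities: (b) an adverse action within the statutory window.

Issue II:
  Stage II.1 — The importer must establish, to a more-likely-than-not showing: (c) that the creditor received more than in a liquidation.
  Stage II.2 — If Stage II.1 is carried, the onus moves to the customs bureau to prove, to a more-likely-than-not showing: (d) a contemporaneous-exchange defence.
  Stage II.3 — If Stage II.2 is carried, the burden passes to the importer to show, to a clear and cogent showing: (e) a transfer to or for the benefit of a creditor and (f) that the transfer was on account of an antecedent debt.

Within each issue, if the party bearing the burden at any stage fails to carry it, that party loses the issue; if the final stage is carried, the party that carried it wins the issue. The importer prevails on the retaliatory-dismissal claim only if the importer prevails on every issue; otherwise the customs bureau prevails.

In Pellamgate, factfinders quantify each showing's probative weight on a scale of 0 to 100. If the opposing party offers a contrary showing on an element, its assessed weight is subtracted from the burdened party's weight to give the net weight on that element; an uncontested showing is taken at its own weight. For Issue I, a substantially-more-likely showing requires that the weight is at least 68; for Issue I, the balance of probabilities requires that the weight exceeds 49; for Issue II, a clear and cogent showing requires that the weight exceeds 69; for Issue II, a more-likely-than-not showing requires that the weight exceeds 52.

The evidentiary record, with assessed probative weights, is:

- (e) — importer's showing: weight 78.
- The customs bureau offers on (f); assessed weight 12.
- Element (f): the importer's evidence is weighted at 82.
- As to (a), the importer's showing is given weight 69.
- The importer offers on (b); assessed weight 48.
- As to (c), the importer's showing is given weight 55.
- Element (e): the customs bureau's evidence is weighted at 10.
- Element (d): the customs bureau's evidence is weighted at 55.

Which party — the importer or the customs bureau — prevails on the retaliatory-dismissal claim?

— Issue I —
Stage I.1 (importer, a substantially-more-likely showing, weight is at least 68): (a) 69 ≥ 68 — meets.
  Stage I.1 is satisfied; the importer continues to bear the burden.
Stage I.2 (importer, the balance of probabilities, weight exceeds 49): (b) 48 ≤ 49 — fails.
  The importer does not carry Stage I.2.
The customs bureau prevails on this issue.
— Issue II —
Stage II.1 — burden on importer; standard: a more-likely-than-not showing (weight exceeds 52).
    (c): 55 > 52 [met]
  Stage II.1 carried; the burden shifts to the customs bureau.
Stage II.2 — burden on customs bureau; standard: a more-likely-than-not showing (weight exceeds 52).
    (d): 55 > 52 [met]
  Stage II.2 carried; the burden shifts to the importer.
Stage II.3 — burden on importer; standard: a clear and cogent showing (weight exceeds 69).
    (e): 78 − 10 = 68 ≤ 69 [not met]
    (f): 82 − 12 = 70 > 69 [met]
  The importer does not carry Stage II.3.
The customs bureau prevails on this issue.
Per-issue: Issue I → customs bureau; Issue II → customs bureau. The importer must prevail on every issue; overall, the customs bureau prevails.

customs bureau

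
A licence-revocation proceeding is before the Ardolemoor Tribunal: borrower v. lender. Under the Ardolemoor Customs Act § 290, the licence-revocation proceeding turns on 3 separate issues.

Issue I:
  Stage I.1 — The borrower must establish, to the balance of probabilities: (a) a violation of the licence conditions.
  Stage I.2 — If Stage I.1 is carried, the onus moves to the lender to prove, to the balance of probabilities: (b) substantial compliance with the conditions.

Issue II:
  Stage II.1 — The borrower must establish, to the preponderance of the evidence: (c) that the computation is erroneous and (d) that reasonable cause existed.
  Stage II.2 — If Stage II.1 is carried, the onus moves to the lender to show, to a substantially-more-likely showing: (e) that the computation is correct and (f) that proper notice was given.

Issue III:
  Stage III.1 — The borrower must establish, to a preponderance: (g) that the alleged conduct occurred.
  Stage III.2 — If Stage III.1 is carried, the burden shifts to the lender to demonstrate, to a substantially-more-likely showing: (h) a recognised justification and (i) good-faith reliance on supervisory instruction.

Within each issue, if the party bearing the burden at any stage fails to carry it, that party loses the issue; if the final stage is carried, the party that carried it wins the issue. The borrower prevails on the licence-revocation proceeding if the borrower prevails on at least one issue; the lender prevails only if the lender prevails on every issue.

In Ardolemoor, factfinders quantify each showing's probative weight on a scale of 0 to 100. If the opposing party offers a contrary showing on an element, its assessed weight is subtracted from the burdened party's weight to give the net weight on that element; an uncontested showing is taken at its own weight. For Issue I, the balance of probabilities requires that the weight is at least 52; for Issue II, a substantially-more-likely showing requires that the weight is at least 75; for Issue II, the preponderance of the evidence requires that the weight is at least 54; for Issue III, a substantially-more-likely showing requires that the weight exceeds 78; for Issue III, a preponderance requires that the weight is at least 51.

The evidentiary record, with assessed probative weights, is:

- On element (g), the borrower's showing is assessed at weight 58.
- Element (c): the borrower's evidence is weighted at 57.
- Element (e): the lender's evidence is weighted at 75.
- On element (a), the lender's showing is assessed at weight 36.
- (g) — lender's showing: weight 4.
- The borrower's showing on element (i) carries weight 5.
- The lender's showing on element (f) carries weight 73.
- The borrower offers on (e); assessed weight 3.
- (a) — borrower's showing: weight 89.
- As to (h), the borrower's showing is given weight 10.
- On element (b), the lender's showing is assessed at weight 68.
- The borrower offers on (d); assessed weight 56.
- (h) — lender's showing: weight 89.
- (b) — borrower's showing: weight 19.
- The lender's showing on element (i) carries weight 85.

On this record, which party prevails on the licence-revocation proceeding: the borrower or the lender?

— Issue I —
Stage I.1 — burden on borrower; standard: the balance of probabilities (weight is at least 52).
    (a): 89 − 36 = 53 ≥ 52 [met]
  All elements met. The burden passes to the lender.
Stage I.2 — burden on lender; standard: the balance of probabilities (weight is at least 52).
    (b): 68 − 19 = 49 < 52 [not met]
  The lender does not carry Stage I.2.
The borrower prevails on this issue.
— Issue II —
Stage II.1 — burden on borrower; standard: the preponderance of the evidence (weight is at least 54).
    (c): 57 ≥ 54 [met]
    (d): 56 ≥ 54 [met]
  The borrower carries Stage II.1; the lender now bears the burden.
Stage II.2 — burden on lender; standard: a substantially-more-likely showing (weight is at least 75).
    (e): 75 − 3 = 72 < 75 [not met]
    (f): 73 < 75 [not met]
  The lender does not carry Stage II.2.
The analysis ends at Stage II.2; the borrower prevails on this issue.
— Issue III —
At Stage III.1 the borrower must meet a preponderance (weight is at least 51): on (g) the weight is 58 less the opposing 4 gives net 54, which does reach 51, so (g) meets the standard.
  Stage III.1 is satisfied; the onus moves to the lender.
At Stage III.2 the lender must meet a substantially-more-likely showing (weight exceeds 78): on (h) the weight is 89 less the opposing 10 gives net 79, > 78, so (h) meets the standard; on (i) the weight is 85 less the opposing 5 gives net 80, which does exceed 78, so (i) meets the standard.
  The lender carries the last stage.
All stages carried — the lender prevails on this issue.
Per-issue: Issue I → borrower; Issue II → borrower; Issue III → lender. The borrower must prevail on at least one issue; overall, the borrower prevails.

borrower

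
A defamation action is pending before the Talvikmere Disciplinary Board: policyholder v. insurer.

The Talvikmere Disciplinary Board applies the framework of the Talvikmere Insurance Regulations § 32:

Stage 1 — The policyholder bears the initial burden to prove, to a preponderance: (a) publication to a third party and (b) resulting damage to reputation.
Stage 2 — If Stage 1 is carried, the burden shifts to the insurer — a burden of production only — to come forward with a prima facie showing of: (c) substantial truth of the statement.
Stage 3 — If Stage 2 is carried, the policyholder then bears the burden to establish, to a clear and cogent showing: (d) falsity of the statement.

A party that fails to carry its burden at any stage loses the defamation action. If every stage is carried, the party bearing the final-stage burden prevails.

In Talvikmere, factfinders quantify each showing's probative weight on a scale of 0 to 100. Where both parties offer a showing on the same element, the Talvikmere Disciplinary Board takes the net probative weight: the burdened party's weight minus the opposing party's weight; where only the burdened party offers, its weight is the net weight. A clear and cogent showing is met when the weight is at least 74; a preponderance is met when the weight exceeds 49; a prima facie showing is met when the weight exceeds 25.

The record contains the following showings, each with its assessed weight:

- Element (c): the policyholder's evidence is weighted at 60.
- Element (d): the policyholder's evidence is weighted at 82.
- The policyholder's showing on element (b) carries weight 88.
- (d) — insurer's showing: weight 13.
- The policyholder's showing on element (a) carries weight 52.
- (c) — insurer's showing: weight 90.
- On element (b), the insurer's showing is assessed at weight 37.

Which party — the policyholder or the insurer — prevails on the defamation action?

insurer

At Stage 1 the policyholder must meet a preponderance (weight exceeds 49): on (a) the weight is 52, which does exceed 49, so (a) meets the standard; on (b) the weight is 88 less the opposing 37 gives net 51, which does exceed 49, so (b) meets the standard.
  All elements met. The burden passes to the insurer.
At Stage 2 the insurer must meet a prima facie showing (weight exceeds 25): on (c) the weight is 90 less the opposing 60 gives net 30, > 25, so (c) meets the standard.
  The insurer carries Stage 2; the policyholder now bears the burden.
At Stage 3 the policyholder must meet a clear and cogent showing (weight is at least 74): on (d) the weight is 82 less the opposing 13 gives net 69, < 74, so (d) does not meet the standard.
  Stage 3 not carried; the policyholder fails its burden.
The analysis ends at Stage 3; the insurer prevails.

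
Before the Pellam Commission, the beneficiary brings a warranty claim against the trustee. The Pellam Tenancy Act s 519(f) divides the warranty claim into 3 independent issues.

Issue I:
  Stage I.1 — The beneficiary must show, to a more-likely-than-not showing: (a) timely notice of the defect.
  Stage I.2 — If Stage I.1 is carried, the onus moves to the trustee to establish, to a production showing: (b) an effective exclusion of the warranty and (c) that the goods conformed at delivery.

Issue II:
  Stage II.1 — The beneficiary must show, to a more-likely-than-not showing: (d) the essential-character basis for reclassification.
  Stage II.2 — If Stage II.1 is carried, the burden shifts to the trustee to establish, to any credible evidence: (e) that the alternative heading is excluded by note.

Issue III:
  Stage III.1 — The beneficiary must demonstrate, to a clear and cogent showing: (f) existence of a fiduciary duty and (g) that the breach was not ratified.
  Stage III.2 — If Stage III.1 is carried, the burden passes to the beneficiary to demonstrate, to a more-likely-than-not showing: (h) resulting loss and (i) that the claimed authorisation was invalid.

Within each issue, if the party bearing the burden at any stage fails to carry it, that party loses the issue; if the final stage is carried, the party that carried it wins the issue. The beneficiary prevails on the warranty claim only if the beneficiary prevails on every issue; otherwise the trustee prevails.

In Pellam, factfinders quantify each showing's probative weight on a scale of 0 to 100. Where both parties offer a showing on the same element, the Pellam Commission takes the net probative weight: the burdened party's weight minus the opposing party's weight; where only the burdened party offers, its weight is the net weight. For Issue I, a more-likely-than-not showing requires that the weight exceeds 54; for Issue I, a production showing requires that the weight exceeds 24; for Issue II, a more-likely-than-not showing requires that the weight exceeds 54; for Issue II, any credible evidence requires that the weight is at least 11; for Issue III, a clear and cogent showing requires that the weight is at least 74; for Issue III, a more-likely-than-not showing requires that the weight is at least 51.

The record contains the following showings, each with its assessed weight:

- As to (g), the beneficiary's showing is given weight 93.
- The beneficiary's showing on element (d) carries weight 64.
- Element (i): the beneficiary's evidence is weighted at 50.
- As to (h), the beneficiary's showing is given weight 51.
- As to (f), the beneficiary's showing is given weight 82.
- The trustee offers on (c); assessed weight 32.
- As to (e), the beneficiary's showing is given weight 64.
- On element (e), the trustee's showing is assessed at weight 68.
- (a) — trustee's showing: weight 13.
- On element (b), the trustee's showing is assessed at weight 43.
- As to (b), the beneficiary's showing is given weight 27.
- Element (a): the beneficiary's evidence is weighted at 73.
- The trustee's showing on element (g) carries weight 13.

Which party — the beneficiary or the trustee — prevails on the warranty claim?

— Issue I —
At Stage I.1 the beneficiary must meet a more-likely-than-not showing (weight exceeds 54): on (a) the weight is 73 less the opposing 13 gives net 60, > 54, so (a) meets the standard.
  The beneficiary carries Stage I.1; the trustee now bears the burden.
At Stage I.2 the trustee must meet a production showing (weight exceeds 24): on (b) the weight is 43 less the opposing 27 gives net 16, ≤ 24, so (b) does not meet the standard; on (c) the weight is 32, which does exceed 24, so (c) meets the standard.
  Not every element is met, so the trustee fails to carry Stage I.2.
The beneficiary prevails on this issue.
— Issue II —
Stage II.1 (beneficiary, a more-likely-than-not showing, weight exceeds 54): (d) 64 > 54 — meets.
  The beneficiary carries Stage II.1; the trustee now bears the burden.
Stage II.2 (trustee, any credible evidence, weight is at least 11): (e) net 68−64=4 < 11 — fails.
  Stage II.2 not carried; the trustee fails its burden.
The analysis ends at Stage II.2; the beneficiary prevails on this issue.
— Issue III —
At Stage III.1 the beneficiary must meet a clear and cogent showing (weight is at least 74): on (f) the weight is 82, which does reach 74, so (f) meets the standard; on (g) the weight is 93 less the opposing 13 gives net 80, ≥ 74, so (g) meets the standard.
  All elements met. The beneficiary retains the burden for Stage III.2.
At Stage III.2 the beneficiary must meet a more-likely-than-not showing (weight is at least 51): on (h) the weight is 51, ≥ 51, so (h) meets the standard; on (i) the weight is 50, < 51, so (i) does not meet the standard.
  Stage III.2 not carried; the beneficiary fails its burden.
The analysis ends at Stage III.2; the trustee prevails on this issue.
Per-issue: Issue I → beneficiary; Issue II → beneficiary; Issue III → trustee. The beneficiary must prevail on every issue; overall, the trustee prevails.

trustee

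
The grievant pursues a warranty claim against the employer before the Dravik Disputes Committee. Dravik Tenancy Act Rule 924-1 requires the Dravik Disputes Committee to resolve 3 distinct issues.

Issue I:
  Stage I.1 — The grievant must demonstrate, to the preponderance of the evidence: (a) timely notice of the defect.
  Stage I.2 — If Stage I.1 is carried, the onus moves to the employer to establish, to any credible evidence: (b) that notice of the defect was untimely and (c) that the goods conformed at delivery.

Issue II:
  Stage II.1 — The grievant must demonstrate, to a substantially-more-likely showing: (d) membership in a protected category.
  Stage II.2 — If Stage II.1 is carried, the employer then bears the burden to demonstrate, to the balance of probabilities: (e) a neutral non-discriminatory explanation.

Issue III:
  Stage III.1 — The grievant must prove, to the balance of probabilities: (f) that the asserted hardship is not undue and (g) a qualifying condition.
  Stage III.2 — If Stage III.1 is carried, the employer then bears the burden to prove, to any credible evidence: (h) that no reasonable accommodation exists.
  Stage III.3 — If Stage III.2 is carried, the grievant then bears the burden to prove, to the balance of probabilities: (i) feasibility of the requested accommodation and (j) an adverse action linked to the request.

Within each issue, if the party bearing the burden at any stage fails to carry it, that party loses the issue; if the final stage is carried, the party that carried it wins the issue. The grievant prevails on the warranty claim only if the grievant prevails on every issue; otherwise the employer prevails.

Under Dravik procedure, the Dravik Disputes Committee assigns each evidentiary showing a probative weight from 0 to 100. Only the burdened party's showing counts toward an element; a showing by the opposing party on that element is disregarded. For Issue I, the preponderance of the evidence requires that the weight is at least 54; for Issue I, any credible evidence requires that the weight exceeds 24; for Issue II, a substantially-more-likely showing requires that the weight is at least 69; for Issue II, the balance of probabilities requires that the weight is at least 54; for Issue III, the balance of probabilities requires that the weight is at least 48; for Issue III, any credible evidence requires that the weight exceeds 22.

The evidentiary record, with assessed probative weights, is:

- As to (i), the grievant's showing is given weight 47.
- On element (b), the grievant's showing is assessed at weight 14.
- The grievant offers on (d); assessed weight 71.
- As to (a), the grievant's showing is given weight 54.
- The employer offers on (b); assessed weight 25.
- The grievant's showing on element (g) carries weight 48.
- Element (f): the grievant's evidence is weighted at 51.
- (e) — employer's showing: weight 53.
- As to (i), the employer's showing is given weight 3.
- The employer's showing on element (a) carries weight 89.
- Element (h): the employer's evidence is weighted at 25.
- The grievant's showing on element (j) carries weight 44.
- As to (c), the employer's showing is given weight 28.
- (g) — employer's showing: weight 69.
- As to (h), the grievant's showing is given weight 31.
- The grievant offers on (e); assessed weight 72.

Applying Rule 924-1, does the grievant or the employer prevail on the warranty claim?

employer

— Issue I —
Stage I.1 (grievant, the preponderance of the evidence, weight is at least 54): (a) 54 (employer's 89 disregarded) ≥ 54 — meets.
  Stage I.1 is satisfied; the onus moves to the employer.
Stage I.2 (employer, any credible evidence, weight exceeds 24): (b) 25 (grievant's 14 disregarded) > 24 — meets; (c) 28 > 24 — meets.
  The employer carries the last stage.
With every stage satisfied, the employer prevails on this issue.
— Issue II —
Stage II.1 — burden on grievant; standard: a substantially-more-likely showing (weight is at least 69).
    (d): 71 ≥ 69 [met]
  Stage II.1 is satisfied; the onus moves to the employer.
Stage II.2 — burden on employer; standard: the balance of probabilities (weight is at least 54).
    (e): 53 (grievant's 72 disregarded) < 54 [not met]
  Not every element is met, so the employer fails to carry Stage II.2.
The grievant prevails on this issue.
— Issue III —
At Stage III.1 the grievant must meet the balance of probabilities (weight is at least 48): on (f) the weight is 51, which does reach 48, so (f) meets the standard; on (g) the weight is 48 (the employer's 69 is given no effect), which does reach 48, so (g) meets the standard.
  Stage III.1 is satisfied; the onus moves to the employer.
At Stage III.2 the employer must meet any credible evidence (weight exceeds 22): on (h) the weight is 25 (the grievant's 31 is given no effect), which does exceed 22, so (h) meets the standard.
  All elements met. The burden passes to the grievant.
At Stage III.3 the grievant must meet the balance of probabilities (weight is at least 48): on (i) the weight is 47 (the employer's 3 is given no effect), which does not reach 48, so (i) does not meet the standard; on (j) the weight is 44, < 48, so (j) does not meet the standard.
  Stage III.3 not carried; the grievant fails its burden.
The analysis ends at Stage III.3; the employer prevails on this issue.
Per-issue: Issue I → employer; Issue II → grievant; Issue III → employer. The grievant must prevail on every issue; overall, the employer prevails.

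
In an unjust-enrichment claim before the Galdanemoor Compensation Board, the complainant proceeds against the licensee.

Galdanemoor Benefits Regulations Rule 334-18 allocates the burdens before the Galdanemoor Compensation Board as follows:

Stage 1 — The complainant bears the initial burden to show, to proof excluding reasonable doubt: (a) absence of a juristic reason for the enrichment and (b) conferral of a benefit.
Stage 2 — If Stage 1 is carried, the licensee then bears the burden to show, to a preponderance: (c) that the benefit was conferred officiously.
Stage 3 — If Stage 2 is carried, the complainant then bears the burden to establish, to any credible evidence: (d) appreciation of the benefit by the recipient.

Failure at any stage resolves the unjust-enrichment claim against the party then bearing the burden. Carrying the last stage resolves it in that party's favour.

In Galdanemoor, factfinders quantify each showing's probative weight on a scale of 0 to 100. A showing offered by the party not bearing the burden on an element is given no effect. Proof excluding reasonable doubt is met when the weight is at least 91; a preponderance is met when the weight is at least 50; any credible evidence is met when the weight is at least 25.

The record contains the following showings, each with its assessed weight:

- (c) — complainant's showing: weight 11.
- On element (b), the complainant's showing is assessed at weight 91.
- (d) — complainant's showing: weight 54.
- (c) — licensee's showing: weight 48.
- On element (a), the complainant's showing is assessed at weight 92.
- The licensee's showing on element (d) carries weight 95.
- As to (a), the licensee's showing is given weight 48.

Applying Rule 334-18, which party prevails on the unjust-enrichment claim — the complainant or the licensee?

At Stage 1 the complainant must meet proof excluding reasonable doubt (weight is at least 91): on (a) the weight is 92 (the licensee's 48 is given no effect), ≥ 91, so (a) meets the standard; on (b) the weight is 91, which does reach 91, so (b) meets the standard.
  Stage 1 is satisfied; the onus moves to the licensee.
At Stage 2 the licensee must meet a preponderance (weight is at least 50): on (c) the weight is 48 (the complainant's 11 is given no effect), which does not reach 50, so (c) does not meet the standard.
  Stage 2 not carried; the licensee fails its burden.
The complainant prevails.

complainant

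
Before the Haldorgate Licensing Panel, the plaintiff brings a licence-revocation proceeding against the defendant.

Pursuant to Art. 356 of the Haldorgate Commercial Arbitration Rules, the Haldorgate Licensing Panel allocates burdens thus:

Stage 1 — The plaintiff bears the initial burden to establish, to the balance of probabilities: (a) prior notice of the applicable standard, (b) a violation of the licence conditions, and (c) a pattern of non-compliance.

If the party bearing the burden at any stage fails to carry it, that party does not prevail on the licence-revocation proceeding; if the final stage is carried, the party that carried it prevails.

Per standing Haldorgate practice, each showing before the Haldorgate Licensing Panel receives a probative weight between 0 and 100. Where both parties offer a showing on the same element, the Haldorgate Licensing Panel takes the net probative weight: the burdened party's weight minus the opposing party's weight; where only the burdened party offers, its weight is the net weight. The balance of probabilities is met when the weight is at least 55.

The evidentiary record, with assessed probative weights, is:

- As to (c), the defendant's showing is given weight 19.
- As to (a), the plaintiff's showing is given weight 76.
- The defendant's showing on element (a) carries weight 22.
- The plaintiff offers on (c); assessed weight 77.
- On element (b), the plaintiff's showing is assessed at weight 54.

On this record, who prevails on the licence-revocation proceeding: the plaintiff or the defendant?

defendant

Stage 1 — burden on plaintiff; standard: the balance of probabilities (weight is at least 55).
    (a): 76 − 22 = 54 < 55 [not met]
    (b): 54 < 55 [not met]
    (c): 77 − 19 = 58 ≥ 55 [met]
  Stage 1 not carried; the plaintiff fails its burden.
The defendant prevails.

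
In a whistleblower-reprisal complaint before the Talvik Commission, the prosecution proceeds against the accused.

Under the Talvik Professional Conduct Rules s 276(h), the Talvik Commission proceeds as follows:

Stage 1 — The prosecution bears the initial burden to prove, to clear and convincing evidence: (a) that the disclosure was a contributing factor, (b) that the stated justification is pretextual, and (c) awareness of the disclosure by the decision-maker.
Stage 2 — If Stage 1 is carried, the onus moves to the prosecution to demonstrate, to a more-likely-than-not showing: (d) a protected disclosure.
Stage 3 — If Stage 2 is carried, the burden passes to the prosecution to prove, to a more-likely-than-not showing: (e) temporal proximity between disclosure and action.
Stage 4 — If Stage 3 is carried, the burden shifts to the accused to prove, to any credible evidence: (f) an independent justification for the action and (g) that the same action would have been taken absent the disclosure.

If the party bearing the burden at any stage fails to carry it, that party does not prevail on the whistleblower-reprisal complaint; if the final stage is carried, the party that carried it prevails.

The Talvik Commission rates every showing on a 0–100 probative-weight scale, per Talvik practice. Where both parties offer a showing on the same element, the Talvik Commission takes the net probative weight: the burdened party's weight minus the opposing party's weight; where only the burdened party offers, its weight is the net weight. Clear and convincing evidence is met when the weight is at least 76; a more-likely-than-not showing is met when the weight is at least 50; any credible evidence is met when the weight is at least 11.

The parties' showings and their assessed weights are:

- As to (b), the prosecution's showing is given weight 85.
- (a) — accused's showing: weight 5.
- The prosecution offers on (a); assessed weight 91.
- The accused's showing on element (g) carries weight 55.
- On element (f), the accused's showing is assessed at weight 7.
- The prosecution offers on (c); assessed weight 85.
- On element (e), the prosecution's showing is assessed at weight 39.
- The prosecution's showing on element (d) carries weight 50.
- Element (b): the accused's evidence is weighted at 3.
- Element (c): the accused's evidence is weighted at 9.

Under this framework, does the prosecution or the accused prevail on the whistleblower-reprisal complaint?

At Stage 1 the prosecution must meet clear and convincing evidence (weight is at least 76): on (a) the weight is 91 less the opposing 5 gives net 86, ≥ 76, so (a) meets the standard; on (b) the weight is 85 less the opposing 3 gives net 82, which does reach 76, so (b) meets the standard; on (c) the weight is 85 less the opposing 9 gives net 76, ≥ 76, so (c) meets the standard.
  All elements met. The prosecution retains the burden for Stage 2.
At Stage 2 the prosecution must meet a more-likely-than-not showing (weight is at least 50): on (d) the weight is 50, which does reach 50, so (d) meets the standard.
  Stage 2 carried; the burden remains with the prosecution.
At Stage 3 the prosecution must meet a more-likely-than-not showing (weight is at least 50): on (e) the weight is 39, < 50, so (e) does not meet the standard.
  Stage 3 not carried; the prosecution fails its burden.
So the accused prevails.

accused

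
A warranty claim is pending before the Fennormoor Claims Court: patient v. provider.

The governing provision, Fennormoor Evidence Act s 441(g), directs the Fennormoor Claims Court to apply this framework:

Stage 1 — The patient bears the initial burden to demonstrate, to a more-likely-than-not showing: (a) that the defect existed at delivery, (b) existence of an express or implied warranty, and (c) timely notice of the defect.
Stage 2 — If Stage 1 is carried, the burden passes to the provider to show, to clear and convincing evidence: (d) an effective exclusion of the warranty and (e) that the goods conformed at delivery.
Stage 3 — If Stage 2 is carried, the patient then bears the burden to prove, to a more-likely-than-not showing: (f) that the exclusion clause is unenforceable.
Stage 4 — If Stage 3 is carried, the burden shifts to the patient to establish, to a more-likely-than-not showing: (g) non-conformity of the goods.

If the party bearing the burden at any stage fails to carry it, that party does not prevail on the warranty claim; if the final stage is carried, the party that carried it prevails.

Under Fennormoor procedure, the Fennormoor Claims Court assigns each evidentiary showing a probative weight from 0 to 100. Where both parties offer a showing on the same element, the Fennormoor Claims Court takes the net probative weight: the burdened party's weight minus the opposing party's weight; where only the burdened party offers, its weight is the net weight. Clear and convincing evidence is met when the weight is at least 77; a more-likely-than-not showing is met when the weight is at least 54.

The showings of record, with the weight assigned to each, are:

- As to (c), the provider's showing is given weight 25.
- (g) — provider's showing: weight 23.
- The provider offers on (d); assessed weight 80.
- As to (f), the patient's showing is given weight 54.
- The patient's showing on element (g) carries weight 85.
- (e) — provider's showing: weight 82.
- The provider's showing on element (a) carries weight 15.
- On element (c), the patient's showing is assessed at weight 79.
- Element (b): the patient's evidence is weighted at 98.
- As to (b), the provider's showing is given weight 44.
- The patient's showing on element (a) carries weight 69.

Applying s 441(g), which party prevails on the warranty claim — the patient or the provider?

patient

Stage 1 (patient, a more-likely-than-not showing, weight is at least 54): (a) net 69−15=54 ≥ 54 — meets; (b) net 98−44=54 ≥ 54 — meets; (c) net 79−25=54 ≥ 54 — meets.
  The patient carries Stage 1; the provider now bears the burden.
Stage 2 (provider, clear and convincing evidence, weight is at least 77): (d) 80 ≥ 77 — meets; (e) 82 ≥ 77 — meets.
  Stage 2 carried; the burden shifts to the patient.
Stage 3 (patient, a more-likely-than-not showing, weight is at least 54): (f) 54 ≥ 54 — meets.
  Stage 3 is satisfied; the patient continues to bear the burden.
Stage 4 (patient, a more-likely-than-not showing, weight is at least 54): (g) net 85−23=62 ≥ 54 — meets.
  All elements met at the final stage.
Every stage carried; the patient prevails.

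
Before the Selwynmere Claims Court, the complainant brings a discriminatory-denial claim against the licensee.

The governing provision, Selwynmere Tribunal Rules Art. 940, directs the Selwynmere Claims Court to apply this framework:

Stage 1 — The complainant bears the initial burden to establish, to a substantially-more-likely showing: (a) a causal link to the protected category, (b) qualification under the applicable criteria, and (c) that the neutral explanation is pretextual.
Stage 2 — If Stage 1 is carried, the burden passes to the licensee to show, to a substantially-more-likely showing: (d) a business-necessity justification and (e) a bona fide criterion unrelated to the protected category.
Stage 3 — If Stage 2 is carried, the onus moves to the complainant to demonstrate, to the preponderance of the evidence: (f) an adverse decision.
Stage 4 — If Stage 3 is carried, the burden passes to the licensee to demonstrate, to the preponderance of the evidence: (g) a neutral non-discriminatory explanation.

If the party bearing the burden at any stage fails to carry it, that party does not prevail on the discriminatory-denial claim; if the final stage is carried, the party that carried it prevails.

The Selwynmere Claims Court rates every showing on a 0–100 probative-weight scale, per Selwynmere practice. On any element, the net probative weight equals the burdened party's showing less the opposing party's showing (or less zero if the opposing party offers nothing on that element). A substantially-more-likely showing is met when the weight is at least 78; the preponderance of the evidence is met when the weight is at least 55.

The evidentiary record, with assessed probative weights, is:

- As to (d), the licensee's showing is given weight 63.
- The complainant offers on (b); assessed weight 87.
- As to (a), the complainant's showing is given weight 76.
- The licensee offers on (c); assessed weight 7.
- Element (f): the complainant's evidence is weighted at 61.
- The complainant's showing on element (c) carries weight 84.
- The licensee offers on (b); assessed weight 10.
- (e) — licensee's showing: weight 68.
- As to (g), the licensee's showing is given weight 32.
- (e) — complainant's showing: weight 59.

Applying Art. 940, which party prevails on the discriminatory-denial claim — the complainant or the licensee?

licensee

At Stage 1 the complainant must meet a substantially-more-likely showing (weight is at least 78): on (a) the weight is 76, < 78, so (a) does not meet the standard; on (b) the weight is 87 less the opposing 10 gives net 77, < 78, so (b) does not meet the standard; on (c) the weight is 84 less the opposing 7 gives net 77, which does not reach 78, so (c) does not meet the standard.
  Not every element is met, so the complainant fails to carry Stage 1.
The analysis ends at Stage 1; the licensee prevails.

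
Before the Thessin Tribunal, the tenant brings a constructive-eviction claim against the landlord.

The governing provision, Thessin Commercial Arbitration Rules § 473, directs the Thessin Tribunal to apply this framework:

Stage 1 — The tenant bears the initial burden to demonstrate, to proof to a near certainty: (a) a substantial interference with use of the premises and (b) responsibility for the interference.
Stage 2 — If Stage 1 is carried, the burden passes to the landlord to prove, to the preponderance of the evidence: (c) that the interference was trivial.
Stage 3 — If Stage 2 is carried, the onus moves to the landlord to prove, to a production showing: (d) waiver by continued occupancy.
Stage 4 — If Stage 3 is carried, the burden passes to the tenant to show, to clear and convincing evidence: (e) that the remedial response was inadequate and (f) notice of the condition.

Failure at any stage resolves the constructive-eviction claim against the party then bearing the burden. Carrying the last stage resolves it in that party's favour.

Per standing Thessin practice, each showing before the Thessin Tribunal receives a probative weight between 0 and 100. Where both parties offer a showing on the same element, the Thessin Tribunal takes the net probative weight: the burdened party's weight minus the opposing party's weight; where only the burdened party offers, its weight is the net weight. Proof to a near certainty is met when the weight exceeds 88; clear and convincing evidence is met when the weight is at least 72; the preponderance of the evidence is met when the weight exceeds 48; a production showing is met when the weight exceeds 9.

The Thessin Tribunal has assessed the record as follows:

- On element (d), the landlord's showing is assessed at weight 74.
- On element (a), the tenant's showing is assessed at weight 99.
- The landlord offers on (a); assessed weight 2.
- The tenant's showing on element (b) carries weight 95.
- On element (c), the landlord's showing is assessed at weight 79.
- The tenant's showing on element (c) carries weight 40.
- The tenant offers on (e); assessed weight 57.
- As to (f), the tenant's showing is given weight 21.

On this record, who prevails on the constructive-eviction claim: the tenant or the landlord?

At Stage 1 the tenant must meet proof to a near certainty (weight exceeds 88): on (a) the weight is 99 less the opposing 2 gives net 97, which does exceed 88, so (a) meets the standard; on (b) the weight is 95, which does exceed 88, so (b) meets the standard.
  All elements met. The burden passes to the landlord.
At Stage 2 the landlord must meet the preponderance of the evidence (weight exceeds 48): on (c) the weight is 79 less the opposing 40 gives net 39, ≤ 48, so (c) does not meet the standard.
  The landlord does not carry Stage 2.
The analysis ends at Stage 2; the tenant prevails.

tenant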